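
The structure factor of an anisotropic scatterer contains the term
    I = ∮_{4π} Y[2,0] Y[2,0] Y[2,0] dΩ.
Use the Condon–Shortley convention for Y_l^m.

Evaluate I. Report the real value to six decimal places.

0.180224

Rules hold: Σm=0, L=6 even, 0≤2≤4.
N = 5·5·5 = 125
Δ = 2!·2!·2!/7! = 1/630
Racah Σ t=0..2: t=0:+1/8 t=1:−1/1 t=2:+1/8 = -3/4
⇒ 3j(2 2 2; 0 0 0)² = 2/35, sgn -1
(m-triple is (0,0,0) — same symbol as above.)
4πI² = N·(3j₀)²·(3jₘ)² = 20/49
I = +1·√(0.408163/4π) = 0.18022375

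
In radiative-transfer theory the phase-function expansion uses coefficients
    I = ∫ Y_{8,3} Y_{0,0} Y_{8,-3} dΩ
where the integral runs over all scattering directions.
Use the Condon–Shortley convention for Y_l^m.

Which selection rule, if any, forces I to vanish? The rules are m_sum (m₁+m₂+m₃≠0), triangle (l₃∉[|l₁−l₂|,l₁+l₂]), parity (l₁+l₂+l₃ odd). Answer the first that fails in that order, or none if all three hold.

azimuthal sum: 3 + 0 − 3 = 0  ✓
8 ≤ 8 ≤ 8 (triangle on l)  ✓
L = 8 + 0 + 8 = 16 (even)  ✓

none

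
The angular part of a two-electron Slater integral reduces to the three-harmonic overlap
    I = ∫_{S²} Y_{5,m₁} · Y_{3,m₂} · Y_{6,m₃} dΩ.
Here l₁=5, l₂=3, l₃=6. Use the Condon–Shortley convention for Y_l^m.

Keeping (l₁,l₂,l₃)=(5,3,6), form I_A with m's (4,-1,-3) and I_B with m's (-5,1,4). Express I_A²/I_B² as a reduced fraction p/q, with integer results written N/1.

4/3

l's match ⇒ only the (l;m) 3-j factors differ between A and B.
A: triangle coeff Δ(5,3,6) = 1/675675; Σ_t [0,1]: t=0:+1/40320 t=1:−1/241920 = 1/48384; (3j)²=24/1001 [(5 3 6; 4 -1 -3)], sign=-1
B: triangle coeff Δ(5,3,6) = 1/675675; Σ_t [2,2]: t=2:+1/322560 = 1/322560; (3j)²=18/1001 [(5 3 6; -5 1 4)], sign=+1
I_A²/I_B² = (24/1001)/(18/1001) = 4/3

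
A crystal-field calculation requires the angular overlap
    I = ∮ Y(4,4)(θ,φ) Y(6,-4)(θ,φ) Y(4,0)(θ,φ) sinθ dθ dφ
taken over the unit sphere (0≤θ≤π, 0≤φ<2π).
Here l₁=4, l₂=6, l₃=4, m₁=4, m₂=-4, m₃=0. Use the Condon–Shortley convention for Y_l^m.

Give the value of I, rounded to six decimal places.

Rules hold: Σm=0, L=14 even, 2≤4≤10.
N = 9·13·9 = 1053
Δ = 6!·2!·6!/15! = 1/1261260
Racah Σ t=2..4: t=2:+1/4608 t=3:−1/1296 t=4:+1/4608 = -7/20736
⇒ 3j(4 6 4; 0 0 0)² = 20/1287, sgn -1
Racah Σ t=0..0: t=0:+1/69120 = 1/69120
⇒ 3j(4 6 4; 4 -4 0)² = 4/143, sgn +1
4πI² = N·(3j₀)²·(3jₘ)² = 720/1573
I = -1·√(0.457724/4π) = -0.19085211

-0.190852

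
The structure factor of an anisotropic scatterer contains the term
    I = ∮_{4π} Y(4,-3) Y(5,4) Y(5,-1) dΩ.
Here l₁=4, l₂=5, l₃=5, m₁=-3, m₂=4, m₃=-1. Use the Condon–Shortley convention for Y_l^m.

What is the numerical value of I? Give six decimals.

Rules hold: Σm=0, L=14 even, 1≤5≤9.
N = 9·11·11 = 1089
Δ = 4!·4!·6!/15! = 1/3153150
Racah Σ t=0..4: t=0:+1/69120 t=1:−1/1728 t=2:+1/576 t=3:−1/1728 t=4:+1/69120 = 7/11520
⇒ 3j(4 5 5; 0 0 0)² = 2/143, sgn -1
Racah Σ t=3..4: t=3:−1/103680 t=4:+1/17280 = 1/20736
⇒ 3j(4 5 5; -3 4 -1)² = 10/429, sgn +1
4πI² = N·(3j₀)²·(3jₘ)² = 60/169
I = -1·√(0.35503/4π) = -0.16808437

-0.168084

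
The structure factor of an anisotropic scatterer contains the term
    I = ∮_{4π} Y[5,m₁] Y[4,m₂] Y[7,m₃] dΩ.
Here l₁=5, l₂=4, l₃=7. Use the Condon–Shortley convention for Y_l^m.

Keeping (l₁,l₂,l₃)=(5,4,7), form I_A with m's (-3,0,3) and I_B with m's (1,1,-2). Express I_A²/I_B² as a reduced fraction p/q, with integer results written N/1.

529/2625

Shared (l₁,l₂,l₃)=(5,4,7): N and (l;000)² cancel in I_A²/I_B².
A: Δ = 2!·8!·6!/17! = 1/6126120; Racah Σ t=0..2: t=0:+1/3870720 t=1:−1/181440 t=2:+1/138240 = 23/11612160; ⇒ 3j(5 4 7; -3 0 3)² = 529/204204, sgn +1
B: Δ = 2!·8!·6!/17! = 1/6126120; Racah Σ t=0..2: t=0:+1/138240 t=1:−1/34560 t=2:+1/103680 = -1/82944; ⇒ 3j(5 4 7; 1 1 -2)² = 125/9724, sgn +1
I_A²/I_B² = (529/204204)/(125/9724) = 529/2625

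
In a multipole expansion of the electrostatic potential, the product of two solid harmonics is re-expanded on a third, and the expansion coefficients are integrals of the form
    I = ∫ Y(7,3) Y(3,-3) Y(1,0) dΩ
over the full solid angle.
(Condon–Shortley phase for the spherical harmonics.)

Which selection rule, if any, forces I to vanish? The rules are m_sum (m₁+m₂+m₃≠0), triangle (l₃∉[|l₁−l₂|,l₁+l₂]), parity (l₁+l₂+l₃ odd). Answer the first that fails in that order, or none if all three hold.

triangle

m₁+m₂+m₃ = 3 − 3 + 0 = 0  ✓
triangle: |7−3|=4 ≤ l₃=1 ≤ 7+3=10  ✗
parity: l₁+l₂+l₃ = 11 is odd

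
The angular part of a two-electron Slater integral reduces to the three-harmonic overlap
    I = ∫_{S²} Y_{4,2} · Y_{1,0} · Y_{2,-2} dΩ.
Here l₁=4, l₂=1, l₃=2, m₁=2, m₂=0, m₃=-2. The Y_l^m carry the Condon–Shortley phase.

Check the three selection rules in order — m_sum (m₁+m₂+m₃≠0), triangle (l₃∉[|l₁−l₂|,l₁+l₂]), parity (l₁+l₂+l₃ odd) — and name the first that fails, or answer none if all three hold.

azimuthal sum: 2 + 0 − 2 = 0  ✓
3 ≤ 2 ≤ 5 (triangle on l)  ✗
L = 4 + 1 + 2 = 7 (odd)

triangle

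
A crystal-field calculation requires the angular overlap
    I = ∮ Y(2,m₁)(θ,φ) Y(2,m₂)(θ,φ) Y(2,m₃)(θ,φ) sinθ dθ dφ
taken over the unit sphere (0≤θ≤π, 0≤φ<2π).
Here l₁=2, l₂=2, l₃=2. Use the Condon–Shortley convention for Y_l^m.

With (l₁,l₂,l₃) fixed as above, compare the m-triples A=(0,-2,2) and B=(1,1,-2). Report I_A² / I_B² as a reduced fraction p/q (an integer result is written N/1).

2/3

Same 2,2,2: normalisation and zero-m 3j drop out of the ratio.
A: Δ: 2! 2! 2! / 7! → 1/630; sum: t=0:+1/8 = 1/8; 3j²(2 2 2; 0 -2 2) = Δ·Π!·Σ² = 2/35  (sign +1)
B: Δ: 2! 2! 2! / 7! → 1/630; sum: t=1:−1/4 = -1/4; 3j²(2 2 2; 1 1 -2) = Δ·Π!·Σ² = 3/35  (sign -1)
I_A²/I_B² = (2/35)/(3/35) = 2/3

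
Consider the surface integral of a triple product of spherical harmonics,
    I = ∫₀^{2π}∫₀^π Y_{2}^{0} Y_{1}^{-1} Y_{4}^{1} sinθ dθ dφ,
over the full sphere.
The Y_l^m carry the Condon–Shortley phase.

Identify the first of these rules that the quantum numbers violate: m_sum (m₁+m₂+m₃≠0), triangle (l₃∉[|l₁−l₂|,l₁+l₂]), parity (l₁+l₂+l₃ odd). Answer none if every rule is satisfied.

Σmᵢ = 0  ✓
l₃∈[|l₁−l₂|,l₁+l₂]=[1,3], have l₃=4  ✗
Σlᵢ = 7 ⇒ odd

triangle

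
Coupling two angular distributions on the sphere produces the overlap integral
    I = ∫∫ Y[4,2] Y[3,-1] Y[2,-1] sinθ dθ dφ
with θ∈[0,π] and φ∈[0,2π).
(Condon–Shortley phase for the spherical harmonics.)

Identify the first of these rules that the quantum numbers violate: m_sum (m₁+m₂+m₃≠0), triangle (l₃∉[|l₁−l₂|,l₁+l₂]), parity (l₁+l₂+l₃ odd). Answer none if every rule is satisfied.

parity

Σmᵢ = 0  ✓
l₃∈[|l₁−l₂|,l₁+l₂]=[1,7], have l₃=2  ✓
Σlᵢ = 9 ⇒ odd  ✗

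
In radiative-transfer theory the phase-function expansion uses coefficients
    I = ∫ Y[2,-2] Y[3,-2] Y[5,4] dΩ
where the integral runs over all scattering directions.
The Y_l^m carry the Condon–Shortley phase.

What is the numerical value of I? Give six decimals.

0.268967

m-sum 0 ✓  L=10 even ✓  1≤5≤5 ✓
Π(2lᵢ+1) = 5×7×11 = 385
triangle coeff Δ(2,3,5) = 1/2310
Σ_t [0,0]: t=0:+1/144 = 1/144
(3j)²=10/231 [(2 3 5; 0 0 0)], sign=-1
Σ_t [0,0]: t=0:+1/2880 = 1/2880
(3j)²=3/55 [(2 3 5; -2 -2 4)], sign=-1
⇒ 4πI² = 10/11
I = (+1)√(10/11/(4π)) = 0.26896683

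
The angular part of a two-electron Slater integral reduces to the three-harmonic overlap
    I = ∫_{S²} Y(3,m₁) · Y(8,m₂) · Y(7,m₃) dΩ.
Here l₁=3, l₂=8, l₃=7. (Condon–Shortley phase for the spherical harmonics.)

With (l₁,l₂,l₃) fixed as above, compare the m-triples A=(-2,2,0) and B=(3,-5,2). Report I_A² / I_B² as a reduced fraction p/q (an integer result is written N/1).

l's match ⇒ only the (l;m) 3-j factors differ between A and B.
A: triangle coeff Δ(3,8,7) = 1/5290740; Σ_t [3,4]: t=3:−1/7257600 t=4:+1/12441600 = -1/17418240; (3j)²=125/25194 [(3 8 7; -2 2 0)], sign=+1
B: triangle coeff Δ(3,8,7) = 1/5290740; Σ_t [0,0]: t=0:+1/104509440 = 1/104509440; (3j)²=275/13566 [(3 8 7; 3 -5 2)], sign=-1
I_A²/I_B² = (125/25194)/(275/13566) = 35/143

35/143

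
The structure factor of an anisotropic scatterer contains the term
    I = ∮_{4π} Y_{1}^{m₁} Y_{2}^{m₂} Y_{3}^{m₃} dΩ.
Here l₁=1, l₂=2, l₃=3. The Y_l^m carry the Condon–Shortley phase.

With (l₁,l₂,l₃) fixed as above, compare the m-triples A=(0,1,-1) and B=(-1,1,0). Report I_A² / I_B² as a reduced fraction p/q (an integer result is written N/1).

8/3

Same 1,2,3: normalisation and zero-m 3j drop out of the ratio.
A: Δ: 0! 2! 4! / 7! → 1/105; sum: t=0:+1/6 = 1/6; 3j²(1 2 3; 0 1 -1) = Δ·Π!·Σ² = 8/105  (sign +1)
B: Δ: 0! 2! 4! / 7! → 1/105; sum: t=0:+1/12 = 1/12; 3j²(1 2 3; -1 1 0) = Δ·Π!·Σ² = 1/35  (sign -1)
I_A²/I_B² = (8/105)/(1/35) = 8/3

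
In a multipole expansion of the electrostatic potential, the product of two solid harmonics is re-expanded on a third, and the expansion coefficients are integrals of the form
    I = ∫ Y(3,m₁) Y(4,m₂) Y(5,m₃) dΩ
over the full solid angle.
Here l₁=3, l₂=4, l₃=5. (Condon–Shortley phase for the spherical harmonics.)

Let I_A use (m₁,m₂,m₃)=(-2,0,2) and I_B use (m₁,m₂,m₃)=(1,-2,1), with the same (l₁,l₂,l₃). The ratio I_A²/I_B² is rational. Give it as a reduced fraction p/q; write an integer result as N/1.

Same 3,4,5: normalisation and zero-m 3j drop out of the ratio.
A: Δ: 2! 4! 6! / 13! → 1/180180; sum: t=1:−1/864 t=2:+1/576 = 1/1728; 3j²(3 4 5; -2 0 2) = Δ·Π!·Σ² = 5/1287  (sign -1)
B: Δ: 2! 4! 6! / 13! → 1/180180; sum: t=0:+1/384 t=1:−1/720 t=2:+1/34560 = 43/34560; 3j²(3 4 5; 1 -2 1) = Δ·Π!·Σ² = 1849/180180  (sign +1)
I_A²/I_B² = (5/1287)/(1849/180180) = 700/1849

700/1849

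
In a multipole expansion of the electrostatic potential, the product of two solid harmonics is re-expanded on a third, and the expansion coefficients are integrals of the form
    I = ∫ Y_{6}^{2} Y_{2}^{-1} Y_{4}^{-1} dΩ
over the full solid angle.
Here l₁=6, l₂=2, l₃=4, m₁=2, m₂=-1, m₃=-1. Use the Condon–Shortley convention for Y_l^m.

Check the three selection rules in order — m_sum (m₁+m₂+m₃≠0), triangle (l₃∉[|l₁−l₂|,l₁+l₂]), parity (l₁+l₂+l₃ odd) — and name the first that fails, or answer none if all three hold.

none

Σmᵢ = 0  ✓
l₃∈[|l₁−l₂|,l₁+l₂]=[4,8], have l₃=4  ✓
Σlᵢ = 12 ⇒ even  ✓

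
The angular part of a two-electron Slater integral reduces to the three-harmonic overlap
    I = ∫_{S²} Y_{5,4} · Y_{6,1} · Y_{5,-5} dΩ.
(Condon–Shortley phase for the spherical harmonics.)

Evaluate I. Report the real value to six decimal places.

Checks pass: Σm=0; 16 even; l₃=5∈[1,11].
(2·5+1)(2·6+1)(2·5+1) = 1573
Δ: 6! 4! 6! / 17! → 1/28588560
sum: t=1:−1/345600 t=2:+1/13824 t=3:−1/5184 t=4:+1/13824 t=5:−1/345600 = -7/129600
3j²(5 6 5; 0 0 0) = Δ·Π!·Σ² = 80/7293  (sign +1)
sum: t=1:−1/2073600 = -1/2073600
3j²(5 6 5; 4 1 -5) = Δ·Π!·Σ² = 63/9724  (sign -1)
combine: 4πI² = 1573·80/7293·63/9724 = 420/3757
take √, sign -1: I = -0.09431898

-0.094319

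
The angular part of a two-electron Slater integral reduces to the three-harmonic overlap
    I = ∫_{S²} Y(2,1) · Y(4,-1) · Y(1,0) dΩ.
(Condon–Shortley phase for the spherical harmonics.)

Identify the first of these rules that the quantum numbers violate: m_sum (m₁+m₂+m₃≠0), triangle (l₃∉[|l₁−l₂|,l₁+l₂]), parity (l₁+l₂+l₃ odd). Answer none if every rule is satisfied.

azimuthal sum: 1 − 1 + 0 = 0  ✓
2 ≤ 1 ≤ 6 (triangle on l)  ✗
L = 2 + 4 + 1 = 7 (odd)

triangle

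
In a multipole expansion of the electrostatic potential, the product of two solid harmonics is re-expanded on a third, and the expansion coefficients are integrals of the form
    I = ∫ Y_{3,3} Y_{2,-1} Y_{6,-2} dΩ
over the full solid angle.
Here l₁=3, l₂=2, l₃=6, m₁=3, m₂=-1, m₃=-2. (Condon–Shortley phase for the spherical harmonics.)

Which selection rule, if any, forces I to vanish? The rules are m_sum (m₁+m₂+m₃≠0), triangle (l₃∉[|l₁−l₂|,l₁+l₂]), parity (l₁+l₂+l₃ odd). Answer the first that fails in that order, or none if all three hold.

azimuthal sum: 3 − 1 − 2 = 0  ✓
1 ≤ 6 ≤ 5 (triangle on l)  ✗
L = 3 + 2 + 6 = 11 (odd)

triangle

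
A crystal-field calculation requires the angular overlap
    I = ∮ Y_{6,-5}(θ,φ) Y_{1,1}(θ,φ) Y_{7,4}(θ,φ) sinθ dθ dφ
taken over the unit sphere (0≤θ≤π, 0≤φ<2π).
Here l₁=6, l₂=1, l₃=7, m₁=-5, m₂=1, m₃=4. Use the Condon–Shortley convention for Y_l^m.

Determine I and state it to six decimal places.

m-sum 0 ✓  L=14 even ✓  5≤7≤7 ✓
Π(2lᵢ+1) = 13×3×15 = 585
triangle coeff Δ(6,1,7) = 1/1365
Σ_t [0,0]: t=0:+1/518400 = 1/518400
(3j)²=7/195 [(6 1 7; 0 0 0)], sign=-1
Σ_t [0,0]: t=0:+1/79833600 = 1/79833600
(3j)²=1/455 [(6 1 7; -5 1 4)], sign=-1
⇒ 4πI² = 3/65
I = (+1)√(3/65/(4π)) = 0.06060368

0.060604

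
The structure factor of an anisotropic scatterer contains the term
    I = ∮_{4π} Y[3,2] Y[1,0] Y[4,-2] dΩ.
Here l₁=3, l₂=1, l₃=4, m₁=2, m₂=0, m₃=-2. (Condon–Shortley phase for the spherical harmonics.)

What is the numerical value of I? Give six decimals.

0.213244

Checks pass: Σm=0; 8 even; l₃=4∈[2,4].
(2·3+1)(2·1+1)(2·4+1) = 189
Δ: 0! 6! 2! / 9! → 1/252
sum: t=0:+1/36 = 1/36
3j²(3 1 4; 0 0 0) = Δ·Π!·Σ² = 4/63  (sign +1)
sum: t=0:+1/120 = 1/120
3j²(3 1 4; 2 0 -2) = Δ·Π!·Σ² = 1/21  (sign +1)
combine: 4πI² = 189·4/63·1/21 = 4/7
take √, sign +1: I = 0.21324362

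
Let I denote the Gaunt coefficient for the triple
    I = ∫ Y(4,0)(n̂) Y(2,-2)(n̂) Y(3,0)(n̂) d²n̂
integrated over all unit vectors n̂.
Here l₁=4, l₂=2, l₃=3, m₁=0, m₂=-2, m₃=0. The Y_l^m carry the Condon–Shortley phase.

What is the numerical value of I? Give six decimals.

Σmᵢ = -2 ≠ 0, so the φ-integral vanishes; I = 0

0.000000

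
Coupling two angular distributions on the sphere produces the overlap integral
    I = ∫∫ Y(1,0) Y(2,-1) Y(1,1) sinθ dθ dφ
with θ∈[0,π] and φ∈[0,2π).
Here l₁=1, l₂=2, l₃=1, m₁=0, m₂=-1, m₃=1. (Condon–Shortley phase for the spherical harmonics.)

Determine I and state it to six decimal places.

Checks pass: Σm=0; 4 even; l₃=1∈[1,3].
(2·1+1)(2·2+1)(2·1+1) = 45
Δ: 2! 0! 2! / 5! → 1/30
sum: t=1:−1/1 = -1/1
3j²(1 2 1; 0 0 0) = Δ·Π!·Σ² = 2/15  (sign +1)
sum: t=1:−1/2 = -1/2
3j²(1 2 1; 0 -1 1) = Δ·Π!·Σ² = 1/10  (sign -1)
combine: 4πI² = 45·2/15·1/10 = 3/5
take √, sign -1: I = -0.21850969

-0.218510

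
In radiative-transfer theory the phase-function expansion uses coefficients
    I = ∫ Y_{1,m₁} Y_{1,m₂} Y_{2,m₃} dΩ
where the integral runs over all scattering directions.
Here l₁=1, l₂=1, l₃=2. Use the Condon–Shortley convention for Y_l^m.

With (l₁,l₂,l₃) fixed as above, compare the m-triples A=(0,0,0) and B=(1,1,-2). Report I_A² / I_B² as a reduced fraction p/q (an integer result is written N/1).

Same 1,1,2: normalisation and zero-m 3j drop out of the ratio.
A: Δ: 0! 2! 2! / 5! → 1/30; sum: t=0:+1/1 = 1/1; 3j²(1 1 2; 0 0 0) = Δ·Π!·Σ² = 2/15  (sign +1)
B: Δ: 0! 2! 2! / 5! → 1/30; sum: t=0:+1/4 = 1/4; 3j²(1 1 2; 1 1 -2) = Δ·Π!·Σ² = 1/5  (sign +1)
I_A²/I_B² = (2/15)/(1/5) = 2/3

2/3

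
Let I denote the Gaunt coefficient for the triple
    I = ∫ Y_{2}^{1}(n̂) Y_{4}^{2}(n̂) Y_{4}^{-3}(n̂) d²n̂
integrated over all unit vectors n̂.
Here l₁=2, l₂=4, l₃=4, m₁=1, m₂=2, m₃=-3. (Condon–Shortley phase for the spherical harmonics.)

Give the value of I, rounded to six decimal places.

-0.187702

Rules hold: Σm=0, L=10 even, 2≤4≤6.
N = 5·9·9 = 405
Δ = 2!·2!·6!/11! = 1/13860
Racah Σ t=0..2: t=0:+1/192 t=1:−1/36 t=2:+1/192 = -5/288
⇒ 3j(2 4 4; 0 0 0)² = 20/693, sgn -1
Racah Σ t=0..1: t=0:+1/1440 t=1:−1/240 = -1/288
⇒ 3j(2 4 4; 1 2 -3)² = 5/132, sgn +1
4πI² = N·(3j₀)²·(3jₘ)² = 375/847
I = -1·√(0.442739/4π) = -0.18770204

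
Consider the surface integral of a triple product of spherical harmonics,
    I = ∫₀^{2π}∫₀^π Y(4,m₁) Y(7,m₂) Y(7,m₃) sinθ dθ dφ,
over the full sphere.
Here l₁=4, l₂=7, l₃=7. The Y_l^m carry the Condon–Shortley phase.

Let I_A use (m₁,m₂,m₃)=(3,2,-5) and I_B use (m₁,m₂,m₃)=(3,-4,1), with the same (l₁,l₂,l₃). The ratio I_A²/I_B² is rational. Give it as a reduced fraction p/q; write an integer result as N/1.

98/75

Same 4,7,7: normalisation and zero-m 3j drop out of the ratio.
A: Δ: 4! 4! 10! / 19! → 1/58198140; sum: t=0:+1/52254720 t=1:−1/11612160 = -1/14929920; 3j²(4 7 7; 3 2 -5) = Δ·Π!·Σ² = 1225/75582  (sign -1)
B: Δ: 4! 4! 10! / 19! → 1/58198140; sum: t=0:+1/4354560 t=1:−1/11612160 = 1/6967296; 3j²(4 7 7; 3 -4 1) = Δ·Π!·Σ² = 625/50388  (sign +1)
I_A²/I_B² = (1225/75582)/(625/50388) = 98/75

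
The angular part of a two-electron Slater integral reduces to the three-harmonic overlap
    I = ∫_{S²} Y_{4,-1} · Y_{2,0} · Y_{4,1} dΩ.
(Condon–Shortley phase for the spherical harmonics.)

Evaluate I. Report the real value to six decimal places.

m-sum 0 ✓  L=10 even ✓  2≤4≤6 ✓
Π(2lᵢ+1) = 9×5×9 = 405
triangle coeff Δ(4,2,4) = 1/13860
Σ_t [0,2]: t=0:+1/192 t=1:−1/36 t=2:+1/192 = -5/288
(3j)²=20/693 [(4 2 4; 0 0 0)], sign=-1
Σ_t [0,2]: t=0:+1/480 t=1:−1/48 t=2:+1/144 = -17/1440
(3j)²=289/13860 [(4 2 4; -1 0 1)], sign=+1
⇒ 4πI² = 1445/5929
I = (-1)√(1445/5929/(4π)) = -0.13926381

-0.139264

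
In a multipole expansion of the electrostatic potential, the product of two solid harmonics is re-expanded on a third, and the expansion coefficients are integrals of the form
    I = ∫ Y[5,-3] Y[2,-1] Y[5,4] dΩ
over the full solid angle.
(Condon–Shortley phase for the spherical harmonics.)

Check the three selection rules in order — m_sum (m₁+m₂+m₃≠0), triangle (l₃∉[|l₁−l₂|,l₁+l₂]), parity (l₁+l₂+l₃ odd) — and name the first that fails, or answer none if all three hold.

m₁+m₂+m₃ = -3 − 1 + 4 = 0  ✓
triangle: |5−2|=3 ≤ l₃=5 ≤ 5+2=7  ✓
parity: l₁+l₂+l₃ = 12 is even  ✓

none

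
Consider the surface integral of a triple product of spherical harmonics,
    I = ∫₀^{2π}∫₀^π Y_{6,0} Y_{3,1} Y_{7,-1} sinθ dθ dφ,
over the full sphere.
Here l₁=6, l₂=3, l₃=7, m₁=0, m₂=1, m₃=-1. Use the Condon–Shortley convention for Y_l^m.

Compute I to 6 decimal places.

m-sum 0 ✓  L=16 even ✓  3≤7≤9 ✓
Π(2lᵢ+1) = 13×7×15 = 1365
triangle coeff Δ(6,3,7) = 1/2042040
Σ_t [0,2]: t=0:+1/207360 t=1:−1/57600 t=2:+1/207360 = -1/129600
(3j)²=168/12155 [(6 3 7; 0 0 0)], sign=+1
Σ_t [0,2]: t=0:+1/829440 t=1:−1/86400 t=2:+1/138240 = -13/4147200
(3j)²=13/3740 [(6 3 7; 0 1 -1)], sign=-1
⇒ 4πI² = 11466/174845
I = (-1)√(11466/174845/(4π)) = -0.07223945

-0.072239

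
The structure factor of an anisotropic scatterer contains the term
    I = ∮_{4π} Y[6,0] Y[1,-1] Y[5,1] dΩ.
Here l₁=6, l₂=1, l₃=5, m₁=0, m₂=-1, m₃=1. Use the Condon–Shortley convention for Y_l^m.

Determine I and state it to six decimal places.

Checks pass: Σm=0; 12 even; l₃=5∈[5,7].
(2·6+1)(2·1+1)(2·5+1) = 429
Δ: 2! 10! 0! / 13! → 1/858
sum: t=1:−1/14400 = -1/14400
3j²(6 1 5; 0 0 0) = Δ·Π!·Σ² = 6/143  (sign +1)
sum: t=0:+1/34560 = 1/34560
3j²(6 1 5; 0 -1 1) = Δ·Π!·Σ² = 5/286  (sign +1)
combine: 4πI² = 429·6/143·5/286 = 45/143
take √, sign +1: I = 0.15824621

0.158246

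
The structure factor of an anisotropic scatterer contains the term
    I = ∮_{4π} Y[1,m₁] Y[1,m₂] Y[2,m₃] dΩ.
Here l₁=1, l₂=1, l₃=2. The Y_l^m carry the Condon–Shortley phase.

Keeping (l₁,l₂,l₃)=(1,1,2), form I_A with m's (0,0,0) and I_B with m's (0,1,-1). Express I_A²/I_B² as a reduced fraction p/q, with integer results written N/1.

Shared (l₁,l₂,l₃)=(1,1,2): N and (l;000)² cancel in I_A²/I_B².
A: Δ = 0!·2!·2!/5! = 1/30; Racah Σ t=0..0: t=0:+1/1 = 1/1; ⇒ 3j(1 1 2; 0 0 0)² = 2/15, sgn +1
B: Δ = 0!·2!·2!/5! = 1/30; Racah Σ t=0..0: t=0:+1/2 = 1/2; ⇒ 3j(1 1 2; 0 1 -1)² = 1/10, sgn -1
I_A²/I_B² = (2/15)/(1/10) = 4/3

4/3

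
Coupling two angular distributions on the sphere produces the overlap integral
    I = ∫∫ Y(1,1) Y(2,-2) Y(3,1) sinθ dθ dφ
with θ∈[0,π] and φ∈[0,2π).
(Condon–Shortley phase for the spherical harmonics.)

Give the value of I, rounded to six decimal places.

-0.082589

m-sum 0 ✓  L=6 even ✓  1≤3≤3 ✓
Π(2lᵢ+1) = 3×5×7 = 105
triangle coeff Δ(1,2,3) = 1/105
Σ_t [0,0]: t=0:+1/4 = 1/4
(3j)²=3/35 [(1 2 3; 0 0 0)], sign=-1
Σ_t [0,0]: t=0:+1/48 = 1/48
(3j)²=1/105 [(1 2 3; 1 -2 1)], sign=+1
⇒ 4πI² = 3/35
I = (-1)√(3/35/(4π)) = -0.08258890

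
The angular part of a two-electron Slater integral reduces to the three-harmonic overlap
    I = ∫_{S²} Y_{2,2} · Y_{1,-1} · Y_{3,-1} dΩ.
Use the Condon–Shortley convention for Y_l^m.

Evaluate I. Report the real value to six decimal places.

Checks pass: Σm=0; 6 even; l₃=3∈[1,3].
(2·2+1)(2·1+1)(2·3+1) = 105
Δ: 0! 4! 2! / 7! → 1/105
sum: t=0:+1/4 = 1/4
3j²(2 1 3; 0 0 0) = Δ·Π!·Σ² = 3/35  (sign -1)
sum: t=0:+1/48 = 1/48
3j²(2 1 3; 2 -1 -1) = Δ·Π!·Σ² = 1/105  (sign +1)
combine: 4πI² = 105·3/35·1/105 = 3/35
take √, sign -1: I = -0.08258890

-0.082589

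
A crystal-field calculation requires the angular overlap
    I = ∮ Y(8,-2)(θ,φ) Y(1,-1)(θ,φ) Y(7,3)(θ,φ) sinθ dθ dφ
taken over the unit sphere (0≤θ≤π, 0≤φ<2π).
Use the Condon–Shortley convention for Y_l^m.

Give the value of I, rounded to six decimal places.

0.118504

m-sum 0 ✓  L=16 even ✓  7≤7≤9 ✓
Π(2lᵢ+1) = 17×3×15 = 765
triangle coeff Δ(8,1,7) = 1/2040
Σ_t [1,1]: t=1:−1/25401600 = -1/25401600
(3j)²=8/255 [(8 1 7; 0 0 0)], sign=+1
Σ_t [0,0]: t=0:+1/174182400 = 1/174182400
(3j)²=1/136 [(8 1 7; -2 -1 3)], sign=+1
⇒ 4πI² = 3/17
I = (+1)√(3/17/(4π)) = 0.11850352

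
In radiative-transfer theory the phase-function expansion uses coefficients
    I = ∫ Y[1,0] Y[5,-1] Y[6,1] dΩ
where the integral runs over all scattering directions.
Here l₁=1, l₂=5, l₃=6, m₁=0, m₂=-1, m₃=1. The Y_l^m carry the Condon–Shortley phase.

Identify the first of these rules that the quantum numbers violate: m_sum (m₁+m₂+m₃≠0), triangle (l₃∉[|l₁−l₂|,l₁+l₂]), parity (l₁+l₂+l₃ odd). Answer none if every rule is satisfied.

m₁+m₂+m₃ = 0 − 1 + 1 = 0  ✓
triangle: |1−5|=4 ≤ l₃=6 ≤ 1+5=6  ✓
parity: l₁+l₂+l₃ = 12 is even  ✓

none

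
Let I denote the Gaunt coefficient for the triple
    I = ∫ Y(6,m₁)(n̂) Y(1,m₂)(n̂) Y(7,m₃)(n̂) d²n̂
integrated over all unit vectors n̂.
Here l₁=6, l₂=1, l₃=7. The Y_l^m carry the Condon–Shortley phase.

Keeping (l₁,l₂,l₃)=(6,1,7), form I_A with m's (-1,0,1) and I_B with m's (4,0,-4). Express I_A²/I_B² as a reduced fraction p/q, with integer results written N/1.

16/11

Same 6,1,7: normalisation and zero-m 3j drop out of the ratio.
A: Δ: 0! 12! 2! / 15! → 1/1365; sum: t=0:+1/604800 = 1/604800; 3j²(6 1 7; -1 0 1) = Δ·Π!·Σ² = 16/455  (sign +1)
B: Δ: 0! 12! 2! / 15! → 1/1365; sum: t=0:+1/7257600 = 1/7257600; 3j²(6 1 7; 4 0 -4) = Δ·Π!·Σ² = 11/455  (sign -1)
I_A²/I_B² = (16/455)/(11/455) = 16/11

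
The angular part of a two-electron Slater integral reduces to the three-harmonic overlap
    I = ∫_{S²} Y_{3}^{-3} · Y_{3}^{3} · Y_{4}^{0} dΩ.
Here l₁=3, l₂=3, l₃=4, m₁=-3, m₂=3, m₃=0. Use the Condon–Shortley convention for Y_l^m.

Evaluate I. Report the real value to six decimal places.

-0.076935

m-sum 0 ✓  L=10 even ✓  0≤4≤6 ✓
Π(2lᵢ+1) = 7×7×9 = 441
triangle coeff Δ(3,3,4) = 1/34650
Σ_t [0,2]: t=0:+1/72 t=1:−1/16 t=2:+1/72 = -5/144
(3j)²=2/77 [(3 3 4; 0 0 0)], sign=-1
Σ_t [2,2]: t=2:+1/1152 = 1/1152
(3j)²=1/154 [(3 3 4; -3 3 0)], sign=+1
⇒ 4πI² = 9/121
I = (-1)√(9/121/(4π)) = -0.07693494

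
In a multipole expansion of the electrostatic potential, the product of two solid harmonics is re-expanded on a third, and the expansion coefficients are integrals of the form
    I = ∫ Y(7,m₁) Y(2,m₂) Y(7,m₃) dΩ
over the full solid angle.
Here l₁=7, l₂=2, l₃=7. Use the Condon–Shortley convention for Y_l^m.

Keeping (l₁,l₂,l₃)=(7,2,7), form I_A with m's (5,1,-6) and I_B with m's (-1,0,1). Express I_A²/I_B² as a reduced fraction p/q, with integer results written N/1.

4719/2809

Shared (l₁,l₂,l₃)=(7,2,7): N and (l;000)² cancel in I_A²/I_B².
A: Δ = 2!·12!·2!/17! = 1/185640; Racah Σ t=1..2: t=1:−1/79833600 t=2:+1/958003200 = -1/87091200; ⇒ 3j(7 2 7; 5 1 -6)² = 121/4760, sgn +1
B: Δ = 2!·12!·2!/17! = 1/185640; Racah Σ t=0..2: t=0:+1/3870720 t=1:−1/604800 t=2:+1/2073600 = -53/58060800; ⇒ 3j(7 2 7; -1 0 1)² = 2809/185640, sgn -1
I_A²/I_B² = (121/4760)/(2809/185640) = 4719/2809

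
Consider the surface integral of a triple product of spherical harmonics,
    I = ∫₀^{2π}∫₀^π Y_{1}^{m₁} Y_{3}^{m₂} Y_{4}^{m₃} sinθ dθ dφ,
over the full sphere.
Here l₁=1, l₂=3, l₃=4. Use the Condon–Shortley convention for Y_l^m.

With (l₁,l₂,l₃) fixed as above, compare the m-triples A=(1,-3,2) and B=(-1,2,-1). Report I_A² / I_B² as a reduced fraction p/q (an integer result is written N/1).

Shared (l₁,l₂,l₃)=(1,3,4): N and (l;000)² cancel in I_A²/I_B².
A: Δ = 0!·2!·6!/9! = 1/252; Racah Σ t=0..0: t=0:+1/1440 = 1/1440; ⇒ 3j(1 3 4; 1 -3 2)² = 1/252, sgn +1
B: Δ = 0!·2!·6!/9! = 1/252; Racah Σ t=0..0: t=0:+1/240 = 1/240; ⇒ 3j(1 3 4; -1 2 -1)² = 1/84, sgn -1
I_A²/I_B² = (1/252)/(1/84) = 1/3

1/3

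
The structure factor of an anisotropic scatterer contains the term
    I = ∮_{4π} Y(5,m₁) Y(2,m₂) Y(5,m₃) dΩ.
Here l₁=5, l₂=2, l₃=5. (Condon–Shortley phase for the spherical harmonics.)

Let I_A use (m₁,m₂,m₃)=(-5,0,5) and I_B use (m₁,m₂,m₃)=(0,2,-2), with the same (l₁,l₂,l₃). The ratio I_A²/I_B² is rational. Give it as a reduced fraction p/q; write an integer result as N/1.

Shared (l₁,l₂,l₃)=(5,2,5): N and (l;000)² cancel in I_A²/I_B².
A: Δ = 2!·8!·2!/13! = 1/38610; Racah Σ t=2..2: t=2:+1/161280 = 1/161280; ⇒ 3j(5 2 5; -5 0 5)² = 15/286, sgn +1
B: Δ = 2!·8!·2!/13! = 1/38610; Racah Σ t=2..2: t=2:+1/2880 = 1/2880; ⇒ 3j(5 2 5; 0 2 -2)² = 14/429, sgn -1
I_A²/I_B² = (15/286)/(14/429) = 45/28

45/28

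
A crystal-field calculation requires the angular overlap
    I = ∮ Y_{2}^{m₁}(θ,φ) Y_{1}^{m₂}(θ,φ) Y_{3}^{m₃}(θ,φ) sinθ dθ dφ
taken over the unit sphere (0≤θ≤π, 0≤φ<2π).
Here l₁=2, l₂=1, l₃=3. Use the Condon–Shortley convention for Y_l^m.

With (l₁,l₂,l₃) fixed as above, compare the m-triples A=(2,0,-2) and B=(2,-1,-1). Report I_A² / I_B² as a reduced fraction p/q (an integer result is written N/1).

5/1

Same 2,1,3: normalisation and zero-m 3j drop out of the ratio.
A: Δ: 0! 4! 2! / 7! → 1/105; sum: t=0:+1/24 = 1/24; 3j²(2 1 3; 2 0 -2) = Δ·Π!·Σ² = 1/21  (sign -1)
B: Δ: 0! 4! 2! / 7! → 1/105; sum: t=0:+1/48 = 1/48; 3j²(2 1 3; 2 -1 -1) = Δ·Π!·Σ² = 1/105  (sign +1)
I_A²/I_B² = (1/21)/(1/105) = 5/1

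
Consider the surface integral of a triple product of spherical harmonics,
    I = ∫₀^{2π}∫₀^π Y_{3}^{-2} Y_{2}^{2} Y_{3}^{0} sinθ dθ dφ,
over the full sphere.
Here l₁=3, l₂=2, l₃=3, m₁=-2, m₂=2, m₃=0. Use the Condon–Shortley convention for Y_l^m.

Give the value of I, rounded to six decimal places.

m-sum 0 ✓  L=8 even ✓  1≤3≤5 ✓
Π(2lᵢ+1) = 7×5×7 = 245
triangle coeff Δ(3,2,3) = 1/3780
Σ_t [0,2]: t=0:+1/24 t=1:−1/4 t=2:+1/24 = -1/6
(3j)²=4/105 [(3 2 3; 0 0 0)], sign=+1
Σ_t [2,2]: t=2:+1/24 = 1/24
(3j)²=1/21 [(3 2 3; -2 2 0)], sign=-1
⇒ 4πI² = 4/9
I = (-1)√(4/9/(4π)) = -0.18806319

-0.188063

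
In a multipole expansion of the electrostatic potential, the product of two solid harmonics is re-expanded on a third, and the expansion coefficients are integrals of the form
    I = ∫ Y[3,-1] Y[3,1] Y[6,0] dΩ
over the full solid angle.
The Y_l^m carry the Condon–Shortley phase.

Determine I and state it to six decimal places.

m-sum 0 ✓  L=12 even ✓  0≤6≤6 ✓
Π(2lᵢ+1) = 7×7×13 = 637
triangle coeff Δ(3,3,6) = 1/12012
Σ_t [0,0]: t=0:+1/1296 = 1/1296
(3j)²=100/3003 [(3 3 6; 0 0 0)], sign=+1
Σ_t [0,0]: t=0:+1/2304 = 1/2304
(3j)²=75/4004 [(3 3 6; -1 1 0)], sign=+1
⇒ 4πI² = 625/1573
I = (+1)√(625/1573/(4π)) = 0.17781595

0.177816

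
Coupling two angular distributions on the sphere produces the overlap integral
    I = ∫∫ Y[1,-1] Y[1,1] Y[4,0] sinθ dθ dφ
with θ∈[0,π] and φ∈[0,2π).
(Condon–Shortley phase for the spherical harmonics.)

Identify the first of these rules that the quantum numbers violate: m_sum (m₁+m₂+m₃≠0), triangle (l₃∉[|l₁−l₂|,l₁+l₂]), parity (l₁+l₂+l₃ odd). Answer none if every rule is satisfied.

triangle

Σmᵢ = 0  ✓
l₃∈[|l₁−l₂|,l₁+l₂]=[0,2], have l₃=4  ✗
Σlᵢ = 6 ⇒ even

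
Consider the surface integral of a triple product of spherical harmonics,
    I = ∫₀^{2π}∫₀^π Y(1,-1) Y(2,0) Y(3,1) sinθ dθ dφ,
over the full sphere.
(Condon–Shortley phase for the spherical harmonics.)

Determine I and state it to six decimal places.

-0.202301

m-sum 0 ✓  L=6 even ✓  1≤3≤3 ✓
Π(2lᵢ+1) = 3×5×7 = 105
triangle coeff Δ(1,2,3) = 1/105
Σ_t [0,0]: t=0:+1/4 = 1/4
(3j)²=3/35 [(1 2 3; 0 0 0)], sign=-1
Σ_t [0,0]: t=0:+1/8 = 1/8
(3j)²=2/35 [(1 2 3; -1 0 1)], sign=+1
⇒ 4πI² = 18/35
I = (-1)√(18/35/(4π)) = -0.20230066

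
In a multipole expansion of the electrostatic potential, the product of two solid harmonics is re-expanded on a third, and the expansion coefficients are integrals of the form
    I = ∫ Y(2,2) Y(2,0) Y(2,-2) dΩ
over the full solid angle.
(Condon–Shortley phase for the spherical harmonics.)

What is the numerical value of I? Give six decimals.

Rules hold: Σm=0, L=6 even, 0≤2≤4.
N = 5·5·5 = 125
Δ = 2!·2!·2!/7! = 1/630
Racah Σ t=0..2: t=0:+1/8 t=1:−1/1 t=2:+1/8 = -3/4
⇒ 3j(2 2 2; 0 0 0)² = 2/35, sgn -1
Racah Σ t=0..0: t=0:+1/8 = 1/8
⇒ 3j(2 2 2; 2 0 -2)² = 2/35, sgn +1
4πI² = N·(3j₀)²·(3jₘ)² = 20/49
I = -1·√(0.408163/4π) = -0.18022375

-0.180224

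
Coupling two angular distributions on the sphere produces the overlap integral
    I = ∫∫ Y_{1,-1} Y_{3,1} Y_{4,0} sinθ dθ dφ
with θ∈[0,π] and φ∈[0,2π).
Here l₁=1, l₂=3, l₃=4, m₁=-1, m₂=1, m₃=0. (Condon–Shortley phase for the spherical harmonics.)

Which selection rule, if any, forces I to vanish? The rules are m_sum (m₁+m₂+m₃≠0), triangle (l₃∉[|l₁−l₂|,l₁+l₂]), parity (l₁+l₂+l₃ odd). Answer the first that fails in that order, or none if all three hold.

none

Σmᵢ = 0  ✓
l₃∈[|l₁−l₂|,l₁+l₂]=[2,4], have l₃=4  ✓
Σlᵢ = 8 ⇒ even  ✓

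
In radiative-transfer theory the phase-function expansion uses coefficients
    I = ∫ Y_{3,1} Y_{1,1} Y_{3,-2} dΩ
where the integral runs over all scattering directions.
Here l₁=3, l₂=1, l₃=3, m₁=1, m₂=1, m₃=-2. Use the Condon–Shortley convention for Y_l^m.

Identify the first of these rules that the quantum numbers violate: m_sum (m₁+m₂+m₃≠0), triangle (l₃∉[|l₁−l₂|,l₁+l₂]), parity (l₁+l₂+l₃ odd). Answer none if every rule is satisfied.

azimuthal sum: 1 + 1 − 2 = 0  ✓
2 ≤ 3 ≤ 4 (triangle on l)  ✓
L = 3 + 1 + 3 = 7 (odd)  ✗

parity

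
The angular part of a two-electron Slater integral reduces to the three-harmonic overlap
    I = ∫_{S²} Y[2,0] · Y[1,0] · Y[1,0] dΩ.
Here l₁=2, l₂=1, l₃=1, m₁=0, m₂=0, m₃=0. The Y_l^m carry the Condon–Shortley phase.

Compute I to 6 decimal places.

Rules hold: Σm=0, L=4 even, 1≤1≤3.
N = 5·3·3 = 45
Δ = 2!·2!·0!/5! = 1/30
Racah Σ t=1..1: t=1:−1/1 = -1/1
⇒ 3j(2 1 1; 0 0 0)² = 2/15, sgn +1
(m-triple is (0,0,0) — same symbol as above.)
4πI² = N·(3j₀)²·(3jₘ)² = 4/5
I = +1·√(0.8/4π) = 0.25231325

0.252313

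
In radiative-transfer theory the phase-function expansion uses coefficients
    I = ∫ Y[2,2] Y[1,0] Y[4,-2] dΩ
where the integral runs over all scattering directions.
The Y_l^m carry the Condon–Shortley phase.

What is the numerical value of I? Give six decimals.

0.000000

|2−1|≤4≤2+1 violated ⇒ I = 0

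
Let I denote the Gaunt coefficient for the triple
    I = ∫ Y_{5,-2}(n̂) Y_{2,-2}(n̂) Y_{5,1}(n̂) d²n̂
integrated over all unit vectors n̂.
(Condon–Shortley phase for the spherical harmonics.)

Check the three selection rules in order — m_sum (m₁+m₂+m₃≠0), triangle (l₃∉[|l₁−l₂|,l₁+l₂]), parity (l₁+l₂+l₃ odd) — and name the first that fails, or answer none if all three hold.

m_sum

m₁+m₂+m₃ = -2 − 2 + 1 = -3  ✗
triangle: |5−2|=3 ≤ l₃=5 ≤ 5+2=7
parity: l₁+l₂+l₃ = 12 is even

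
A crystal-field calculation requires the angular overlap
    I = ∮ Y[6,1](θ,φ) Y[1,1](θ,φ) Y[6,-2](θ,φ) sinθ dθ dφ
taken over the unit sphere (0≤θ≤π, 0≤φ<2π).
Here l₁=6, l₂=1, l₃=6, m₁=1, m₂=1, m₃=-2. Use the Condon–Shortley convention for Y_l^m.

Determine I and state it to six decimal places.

Σlᵢ=13 odd — θ-integrand is odd under cosθ→−cosθ; I=0

0.000000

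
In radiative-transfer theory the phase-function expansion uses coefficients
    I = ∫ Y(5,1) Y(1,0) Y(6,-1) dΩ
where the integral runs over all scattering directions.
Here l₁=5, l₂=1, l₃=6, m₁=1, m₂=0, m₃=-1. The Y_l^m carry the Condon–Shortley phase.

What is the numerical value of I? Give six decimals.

m-sum 0 ✓  L=12 even ✓  4≤6≤6 ✓
Π(2lᵢ+1) = 11×3×13 = 429
triangle coeff Δ(5,1,6) = 1/858
Σ_t [0,0]: t=0:+1/14400 = 1/14400
(3j)²=6/143 [(5 1 6; 0 0 0)], sign=+1
Σ_t [0,0]: t=0:+1/17280 = 1/17280
(3j)²=35/858 [(5 1 6; 1 0 -1)], sign=-1
⇒ 4πI² = 105/143
I = (-1)√(105/143/(4π)) = -0.24172507

-0.241725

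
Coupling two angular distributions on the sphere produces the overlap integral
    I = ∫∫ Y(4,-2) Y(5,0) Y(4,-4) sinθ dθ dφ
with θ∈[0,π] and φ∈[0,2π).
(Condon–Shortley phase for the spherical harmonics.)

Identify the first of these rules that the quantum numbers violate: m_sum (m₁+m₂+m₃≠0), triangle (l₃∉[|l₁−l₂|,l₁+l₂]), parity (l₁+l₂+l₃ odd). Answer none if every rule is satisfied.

azimuthal sum: -2 + 0 − 4 = -6  ✗
1 ≤ 4 ≤ 9 (triangle on l)
L = 4 + 5 + 4 = 13 (odd)

m_sum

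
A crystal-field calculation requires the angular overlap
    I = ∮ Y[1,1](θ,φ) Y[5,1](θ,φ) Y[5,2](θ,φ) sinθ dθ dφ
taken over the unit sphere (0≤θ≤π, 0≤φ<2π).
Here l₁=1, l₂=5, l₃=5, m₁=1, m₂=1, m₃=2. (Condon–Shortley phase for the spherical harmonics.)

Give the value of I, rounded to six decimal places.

0.000000

1 + 1 + 2 = 4 ≠ 0: azimuthal integral kills it; I = 0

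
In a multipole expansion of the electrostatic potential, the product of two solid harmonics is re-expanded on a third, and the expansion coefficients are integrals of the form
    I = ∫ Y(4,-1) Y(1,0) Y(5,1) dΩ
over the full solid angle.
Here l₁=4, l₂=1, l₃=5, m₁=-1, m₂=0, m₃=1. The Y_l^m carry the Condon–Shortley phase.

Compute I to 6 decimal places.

Rules hold: Σm=0, L=10 even, 3≤5≤5.
N = 9·3·11 = 297
Δ = 0!·8!·2!/11! = 1/495
Racah Σ t=0..0: t=0:+1/576 = 1/576
⇒ 3j(4 1 5; 0 0 0)² = 5/99, sgn -1
Racah Σ t=0..0: t=0:+1/720 = 1/720
⇒ 3j(4 1 5; -1 0 1)² = 8/165, sgn +1
4πI² = N·(3j₀)²·(3jₘ)² = 8/11
I = -1·√(0.727273/4π) = -0.24057125

-0.240571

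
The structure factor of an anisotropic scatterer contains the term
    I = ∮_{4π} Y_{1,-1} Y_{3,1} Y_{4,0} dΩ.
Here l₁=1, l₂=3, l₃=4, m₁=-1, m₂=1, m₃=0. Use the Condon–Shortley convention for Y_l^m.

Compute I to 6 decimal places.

Checks pass: Σm=0; 8 even; l₃=4∈[2,4].
(2·1+1)(2·3+1)(2·4+1) = 189
Δ: 0! 2! 6! / 9! → 1/252
sum: t=0:+1/36 = 1/36
3j²(1 3 4; 0 0 0) = Δ·Π!·Σ² = 4/63  (sign +1)
sum: t=0:+1/96 = 1/96
3j²(1 3 4; -1 1 0) = Δ·Π!·Σ² = 1/42  (sign +1)
combine: 4πI² = 189·4/63·1/42 = 2/7
take √, sign +1: I = 0.15078601

0.150786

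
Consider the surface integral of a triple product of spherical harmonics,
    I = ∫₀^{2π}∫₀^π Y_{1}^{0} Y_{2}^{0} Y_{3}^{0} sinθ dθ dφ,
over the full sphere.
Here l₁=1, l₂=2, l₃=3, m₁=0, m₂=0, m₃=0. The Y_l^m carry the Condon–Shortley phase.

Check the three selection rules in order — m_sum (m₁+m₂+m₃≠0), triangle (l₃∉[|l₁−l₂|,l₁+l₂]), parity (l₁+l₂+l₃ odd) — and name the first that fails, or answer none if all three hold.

none

azimuthal sum: 0 + 0 + 0 = 0  ✓
1 ≤ 3 ≤ 3 (triangle on l)  ✓
L = 1 + 2 + 3 = 6 (even)  ✓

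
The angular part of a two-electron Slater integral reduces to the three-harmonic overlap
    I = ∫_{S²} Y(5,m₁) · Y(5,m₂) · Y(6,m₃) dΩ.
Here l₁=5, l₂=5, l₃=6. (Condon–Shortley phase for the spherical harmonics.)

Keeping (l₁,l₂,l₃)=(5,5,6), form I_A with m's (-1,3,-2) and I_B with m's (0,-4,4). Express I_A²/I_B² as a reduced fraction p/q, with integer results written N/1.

l's match ⇒ only the (l;m) 3-j factors differ between A and B.
A: triangle coeff Δ(5,5,6) = 1/28588560; Σ_t [2,4]: t=2:+1/138240 t=3:−1/25920 t=4:+1/55296 = -11/829440; (3j)²=11/1326 [(5 5 6; -1 3 -2)], sign=-1
B: triangle coeff Δ(5,5,6) = 1/28588560; Σ_t [0,1]: t=0:+1/345600 t=1:−1/207360 = -1/518400; (3j)²=12/2431 [(5 5 6; 0 -4 4)], sign=-1
I_A²/I_B² = (11/1326)/(12/2431) = 121/72

121/72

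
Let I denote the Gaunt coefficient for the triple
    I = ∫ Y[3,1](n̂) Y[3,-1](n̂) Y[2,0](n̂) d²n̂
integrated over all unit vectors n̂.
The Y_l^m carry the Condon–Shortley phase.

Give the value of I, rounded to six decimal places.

m-sum 0 ✓  L=8 even ✓  0≤2≤6 ✓
Π(2lᵢ+1) = 7×7×5 = 245
triangle coeff Δ(3,3,2) = 1/3780
Σ_t [1,3]: t=1:−1/24 t=2:+1/4 t=3:−1/24 = 1/6
(3j)²=4/105 [(3 3 2; 0 0 0)], sign=+1
Σ_t [0,2]: t=0:+1/96 t=1:−1/6 t=2:+1/16 = -3/32
(3j)²=3/140 [(3 3 2; 1 -1 0)], sign=-1
⇒ 4πI² = 1/5
I = (-1)√(1/5/(4π)) = -0.12615663

-0.126157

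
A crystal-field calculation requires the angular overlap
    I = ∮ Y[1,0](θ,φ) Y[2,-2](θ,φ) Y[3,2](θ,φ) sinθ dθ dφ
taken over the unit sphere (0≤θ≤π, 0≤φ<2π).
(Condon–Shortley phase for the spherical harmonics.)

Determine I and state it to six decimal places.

m-sum 0 ✓  L=6 even ✓  1≤3≤3 ✓
Π(2lᵢ+1) = 3×5×7 = 105
triangle coeff Δ(1,2,3) = 1/105
Σ_t [0,0]: t=0:+1/4 = 1/4
(3j)²=3/35 [(1 2 3; 0 0 0)], sign=-1
Σ_t [0,0]: t=0:+1/24 = 1/24
(3j)²=1/21 [(1 2 3; 0 -2 2)], sign=-1
⇒ 4πI² = 3/7
I = (+1)√(3/7/(4π)) = 0.18467439

0.184674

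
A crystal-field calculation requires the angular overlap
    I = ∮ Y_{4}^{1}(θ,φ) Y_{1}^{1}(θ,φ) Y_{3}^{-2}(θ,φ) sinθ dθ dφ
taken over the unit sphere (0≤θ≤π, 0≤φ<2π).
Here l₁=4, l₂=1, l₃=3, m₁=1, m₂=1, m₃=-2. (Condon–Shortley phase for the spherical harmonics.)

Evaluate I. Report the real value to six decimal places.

-0.106622

m-sum 0 ✓  L=8 even ✓  3≤3≤5 ✓
Π(2lᵢ+1) = 9×3×7 = 189
triangle coeff Δ(4,1,3) = 1/252
Σ_t [1,1]: t=1:−1/36 = -1/36
(3j)²=4/63 [(4 1 3; 0 0 0)], sign=+1
Σ_t [2,2]: t=2:+1/240 = 1/240
(3j)²=1/84 [(4 1 3; 1 1 -2)], sign=-1
⇒ 4πI² = 1/7
I = (-1)√(1/7/(4π)) = -0.10662181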